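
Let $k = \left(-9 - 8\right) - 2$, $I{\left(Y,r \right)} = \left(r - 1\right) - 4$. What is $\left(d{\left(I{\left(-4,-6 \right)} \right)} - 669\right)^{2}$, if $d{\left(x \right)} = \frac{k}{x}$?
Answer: $\frac{53875600}{121} \approx 4.4525 \cdot 10^{5}$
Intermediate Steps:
$I{\left(Y,r \right)} = -5 + r$ ($I{\left(Y,r \right)} = \left(-1 + r\right) - 4 = -5 + r$)
$k = -19$ ($k = -17 - 2 = -19$)
$d{\left(x \right)} = - \frac{19}{x}$
$\left(d{\left(I{\left(-4,-6 \right)} \right)} - 669\right)^{2} = \left(- \frac{19}{-5 - 6} - 669\right)^{2} = \left(- \frac{19}{-11} - 669\right)^{2} = \left(\left(-19\right) \left(- \frac{1}{11}\right) - 669\right)^{2} = \left(\frac{19}{11} - 669\right)^{2} = \left(- \frac{7340}{11}\right)^{2} = \frac{53875600}{121}$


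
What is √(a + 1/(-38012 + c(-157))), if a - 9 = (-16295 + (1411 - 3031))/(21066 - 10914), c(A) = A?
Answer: √372557764324290/7175772 ≈ 2.6898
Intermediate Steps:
a = 73453/10152 (a = 9 + (-16295 + (1411 - 3031))/(21066 - 10914) = 9 + (-16295 - 1620)/10152 = 9 - 17915*1/10152 = 9 - 17915/10152 = 73453/10152 ≈ 7.2353)
√(a + 1/(-38012 + c(-157))) = √(73453/10152 + 1/(-38012 - 157)) = √(73453/10152 + 1/(-38169)) = √(73453/10152 - 1/38169) = √(311513045/43054632) = √372557764324290/7175772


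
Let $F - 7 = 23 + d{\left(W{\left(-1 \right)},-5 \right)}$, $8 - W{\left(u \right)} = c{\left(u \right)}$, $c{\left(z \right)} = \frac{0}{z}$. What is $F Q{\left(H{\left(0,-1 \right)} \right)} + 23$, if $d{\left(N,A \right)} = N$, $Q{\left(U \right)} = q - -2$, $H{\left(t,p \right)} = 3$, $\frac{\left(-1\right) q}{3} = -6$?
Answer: $783$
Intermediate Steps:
$q = 18$ ($q = \left(-3\right) \left(-6\right) = 18$)
$c{\left(z \right)} = 0$
$W{\left(u \right)} = 8$ ($W{\left(u \right)} = 8 - 0 = 8 + 0 = 8$)
$Q{\left(U \right)} = 20$ ($Q{\left(U \right)} = 18 - -2 = 18 + 2 = 20$)
$F = 38$ ($F = 7 + \left(23 + 8\right) = 7 + 31 = 38$)
$F Q{\left(H{\left(0,-1 \right)} \right)} + 23 = 38 \cdot 20 + 23 = 760 + 23 = 783$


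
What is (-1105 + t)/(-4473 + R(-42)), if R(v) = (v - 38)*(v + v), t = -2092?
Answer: -3197/2247 ≈ -1.4228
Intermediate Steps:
R(v) = 2*v*(-38 + v) (R(v) = (-38 + v)*(2*v) = 2*v*(-38 + v))
(-1105 + t)/(-4473 + R(-42)) = (-1105 - 2092)/(-4473 + 2*(-42)*(-38 - 42)) = -3197/(-4473 + 2*(-42)*(-80)) = -3197/(-4473 + 6720) = -3197/2247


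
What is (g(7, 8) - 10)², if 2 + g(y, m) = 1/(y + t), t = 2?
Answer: 11449/81 ≈ 141.35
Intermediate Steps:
g(y, m) = -2 + 1/(2 + y) (g(y, m) = -2 + 1/(y + 2) = -2 + 1/(2 + y))
(g(7, 8) - 10)² = ((-3 - 2*7)/(2 + 7) - 10)² = ((-3 - 14)/9 - 10)² = ((⅑)*(-17) - 10)² = (-17/9 - 10)² = (-107/9)² = 11449/81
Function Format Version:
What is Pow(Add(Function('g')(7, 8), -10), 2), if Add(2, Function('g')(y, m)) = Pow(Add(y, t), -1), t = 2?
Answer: Rational(11449, 81) ≈ 141.35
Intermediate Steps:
Function('g')(y, m) = Add(-2, Pow(Add(2, y), -1)) (Function('g')(y, m) = Add(-2, Pow(Add(y, 2), -1)) = Add(-2, Pow(Add(2, y), -1)))
Pow(Add(Function('g')(7, 8), -10), 2) = Pow(Add(Mul(Pow(Add(2, 7), -1), Add(-3, Mul(-2, 7))), -10), 2) = Pow(Add(Mul(Pow(9, -1), Add(-3, -14)), -10), 2) = Pow(Add(Mul(Rational(1, 9), -17), -10), 2) = Pow(Add(Rational(-17, 9), -10), 2) = Pow(Rational(-107, 9), 2) = Rational(11449, 81)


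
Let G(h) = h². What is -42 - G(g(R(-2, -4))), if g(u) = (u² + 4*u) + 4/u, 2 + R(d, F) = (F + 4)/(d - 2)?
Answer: -78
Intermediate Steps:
R(d, F) = -2 + (4 + F)/(-2 + d) (R(d, F) = -2 + (F + 4)/(d - 2) = -2 + (4 + F)/(-2 + d))
g(u) = u² + 4*u + 4/u
-42 - G(g(R(-2, -4))) = -42 - ((4 + ((8 - 4 - 2*(-2))/(-2 - 2))²*(4 + (8 - 4 - 2*(-2))/(-2 - 2)))/(((8 - 4 - 2*(-2))/(-2 - 2))))² = -42 - ((4 + ((8 - 4 + 4)/(-4))²*(4 + (8 - 4 + 4)/(-4)))/(((8 - 4 + 4)/(-4))))² = -42 - ((4 + (-¼*8)²*(4 - ¼*8))/((-¼*8)))² = -42 - ((4 + (-2)²*(4 - 2))/(-2))² = -42 - (-(4 + 4*2)/2)² = -42 - (-(4 + 8)/2)² = -42 - (-½*12)² = -42 - 1*(-6)² = -42 - 1*36 = -42 - 36 = -78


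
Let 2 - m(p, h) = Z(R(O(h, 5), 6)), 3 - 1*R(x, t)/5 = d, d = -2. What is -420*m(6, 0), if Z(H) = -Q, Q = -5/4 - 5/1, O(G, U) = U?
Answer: 1785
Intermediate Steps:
R(x, t) = 25 (R(x, t) = 15 - 5*(-2) = 15 + 10 = 25)
Q = -25/4 (Q = -5*1/4 - 5*1 = -5/4 - 5 = -25/4 ≈ -6.2500)
Z(H) = 25/4 (Z(H) = -1*(-25/4) = 25/4)
m(p, h) = -17/4 (m(p, h) = 2 - 1*25/4 = 2 - 25/4 = -17/4)
-420*m(6, 0) = -420*(-17/4) = 1785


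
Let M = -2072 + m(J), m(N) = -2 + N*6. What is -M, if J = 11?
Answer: 2008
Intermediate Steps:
m(N) = -2 + 6*N
M = -2008 (M = -2072 + (-2 + 6*11) = -2072 + (-2 + 66) = -2072 + 64 = -2008)
-M = -1*(-2008) = 2008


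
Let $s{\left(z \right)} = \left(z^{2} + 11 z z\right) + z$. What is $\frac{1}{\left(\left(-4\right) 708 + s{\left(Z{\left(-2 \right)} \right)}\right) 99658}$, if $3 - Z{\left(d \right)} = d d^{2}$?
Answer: $- \frac{1}{136431802} \approx -7.3297 \cdot 10^{-9}$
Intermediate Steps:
$Z{\left(d \right)} = 3 - d^{3}$ ($Z{\left(d \right)} = 3 - d d^{2} = 3 - d^{3}$)
$s{\left(z \right)} = z + 12 z^{2}$ ($s{\left(z \right)} = \left(z^{2} + 11 z^{2}\right) + z = 12 z^{2} + z = z + 12 z^{2}$)
$\frac{1}{\left(\left(-4\right) 708 + s{\left(Z{\left(-2 \right)} \right)}\right) 99658} = \frac{1}{\left(\left(-4\right) 708 + \left(3 - \left(-2\right)^{3}\right) \left(1 + 12 \left(3 - \left(-2\right)^{3}\right)\right)\right) 99658} = \frac{1}{-2832 + \left(3 - -8\right) \left(1 + 12 \left(3 - -8\right)\right)} \frac{1}{99658} = \frac{1}{-2832 + \left(3 + 8\right) \left(1 + 12 \left(3 + 8\right)\right)} \frac{1}{99658} = \frac{1}{-2832 + 11 \left(1 + 12 \cdot 11\right)} \frac{1}{99658} = \frac{1}{-2832 + 11 \left(1 + 132\right)} \frac{1}{99658} = \frac{1}{-2832 + 11 \cdot 133} \cdot \frac{1}{99658} = \frac{1}{-2832 + 1463} \cdot \frac{1}{99658} = \frac{1}{-1369} \cdot \frac{1}{99658} = \left(- \frac{1}{1369}\right) \frac{1}{99658} = - \frac{1}{136431802}$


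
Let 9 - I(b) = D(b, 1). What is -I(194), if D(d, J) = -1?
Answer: -10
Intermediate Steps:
I(b) = 10 (I(b) = 9 - 1*(-1) = 9 + 1 = 10)
-I(194) = -1*10 = -10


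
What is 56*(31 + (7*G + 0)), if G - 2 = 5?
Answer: 4480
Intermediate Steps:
G = 7 (G = 2 + 5 = 7)
56*(31 + (7*G + 0)) = 56*(31 + (7*7 + 0)) = 56*(31 + (49 + 0)) = 56*(31 + 49) = 56*80 = 4480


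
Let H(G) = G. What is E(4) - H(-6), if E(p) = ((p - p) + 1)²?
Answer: 7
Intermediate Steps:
E(p) = 1 (E(p) = (0 + 1)² = 1² = 1)
E(4) - H(-6) = 1 - 1*(-6) = 1 + 6 = 7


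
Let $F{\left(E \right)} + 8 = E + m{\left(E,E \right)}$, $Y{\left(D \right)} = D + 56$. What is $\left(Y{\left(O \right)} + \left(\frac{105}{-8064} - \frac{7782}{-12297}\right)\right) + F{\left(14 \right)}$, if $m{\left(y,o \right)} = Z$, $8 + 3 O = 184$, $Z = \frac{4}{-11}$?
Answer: $\frac{2093679451}{17314176} \approx 120.92$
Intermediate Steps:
$Z = - \frac{4}{11}$ ($Z = 4 \left(- \frac{1}{11}\right) = - \frac{4}{11} \approx -0.36364$)
$O = \frac{176}{3}$ ($O = - \frac{8}{3} + \frac{1}{3} \cdot 184 = - \frac{8}{3} + \frac{184}{3} = \frac{176}{3} \approx 58.667$)
$Y{\left(D \right)} = 56 + D$
$m{\left(y,o \right)} = - \frac{4}{11}$
$F{\left(E \right)} = - \frac{92}{11} + E$ ($F{\left(E \right)} = -8 + \left(E - \frac{4}{11}\right) = -8 + \left(- \frac{4}{11} + E\right) = - \frac{92}{11} + E$)
$\left(Y{\left(O \right)} + \left(\frac{105}{-8064} - \frac{7782}{-12297}\right)\right) + F{\left(14 \right)} = \left(\left(56 + \frac{176}{3}\right) + \left(\frac{105}{-8064} - \frac{7782}{-12297}\right)\right) + \left(- \frac{92}{11} + 14\right) = \left(\frac{344}{3} + \left(105 \left(- \frac{1}{8064}\right) - - \frac{2594}{4099}\right)\right) + \frac{62}{11} = \left(\frac{344}{3} + \left(- \frac{5}{384} + \frac{2594}{4099}\right)\right) + \frac{62}{11} = \left(\frac{344}{3} + \frac{975601}{1574016}\right) + \frac{62}{11} = \frac{181462769}{1574016} + \frac{62}{11} = \frac{2093679451}{17314176}$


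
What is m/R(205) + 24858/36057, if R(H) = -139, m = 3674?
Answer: -43006052/1670641 ≈ -25.742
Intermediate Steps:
m/R(205) + 24858/36057 = 3674/(-139) + 24858/36057 = 3674*(-1/139) + 24858*(1/36057) = -3674/139 + 8286/12019 = -43006052/1670641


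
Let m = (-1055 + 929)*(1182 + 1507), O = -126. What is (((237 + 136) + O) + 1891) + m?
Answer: -336676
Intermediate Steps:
m = -338814 (m = -126*2689 = -338814)
(((237 + 136) + O) + 1891) + m = (((237 + 136) - 126) + 1891) - 338814 = ((373 - 126) + 1891) - 338814 = (247 + 1891) - 338814 = 2138 - 338814 = -336676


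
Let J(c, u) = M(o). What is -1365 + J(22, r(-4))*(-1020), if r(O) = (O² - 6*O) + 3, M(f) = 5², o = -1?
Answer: -26865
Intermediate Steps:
M(f) = 25
r(O) = 3 + O² - 6*O
J(c, u) = 25
-1365 + J(22, r(-4))*(-1020) = -1365 + 25*(-1020) = -1365 - 25500 = -26865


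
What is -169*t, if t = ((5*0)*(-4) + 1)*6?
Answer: -1014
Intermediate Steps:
t = 6 (t = (0*(-4) + 1)*6 = (0 + 1)*6 = 1*6 = 6)
-169*t = -169*6 = -1014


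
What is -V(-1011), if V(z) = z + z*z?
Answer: -1021110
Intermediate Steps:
V(z) = z + z²
-V(-1011) = -(-1011)*(1 - 1011) = -(-1011)*(-1010) = -1*1021110 = -1021110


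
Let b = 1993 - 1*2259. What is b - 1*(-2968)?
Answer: 2702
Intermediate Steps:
b = -266 (b = 1993 - 2259 = -266)
b - 1*(-2968) = -266 - 1*(-2968) = -266 + 2968 = 2702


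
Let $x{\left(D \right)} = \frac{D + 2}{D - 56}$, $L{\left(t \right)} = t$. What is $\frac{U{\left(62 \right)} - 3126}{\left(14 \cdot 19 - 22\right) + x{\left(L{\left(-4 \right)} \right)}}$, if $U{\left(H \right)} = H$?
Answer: $- \frac{91920}{7321} \approx -12.556$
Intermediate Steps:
$x{\left(D \right)} = \frac{2 + D}{-56 + D}$
$\frac{U{\left(62 \right)} - 3126}{\left(14 \cdot 19 - 22\right) + x{\left(L{\left(-4 \right)} \right)}} = \frac{62 - 3126}{\left(14 \cdot 19 - 22\right) + \frac{2 - 4}{-56 - 4}} = - \frac{3064}{\left(266 - 22\right) + \frac{1}{-60} \left(-2\right)} = - \frac{3064}{244 - - \frac{1}{30}} = - \frac{3064}{244 + \frac{1}{30}} = - \frac{3064}{\frac{7321}{30}} = \left(-3064\right) \frac{30}{7321} = - \frac{91920}{7321}$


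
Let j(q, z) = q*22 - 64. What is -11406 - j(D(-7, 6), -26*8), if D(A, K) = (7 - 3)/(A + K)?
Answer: -11254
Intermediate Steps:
D(A, K) = 4/(A + K)
j(q, z) = -64 + 22*q (j(q, z) = 22*q - 64 = -64 + 22*q)
-11406 - j(D(-7, 6), -26*8) = -11406 - (-64 + 22*(4/(-7 + 6))) = -11406 - (-64 + 22*(4/(-1))) = -11406 - (-64 + 22*(4*(-1))) = -11406 - (-64 + 22*(-4)) = -11406 - (-64 - 88) = -11406 - 1*(-152) = -11406 + 152 = -11254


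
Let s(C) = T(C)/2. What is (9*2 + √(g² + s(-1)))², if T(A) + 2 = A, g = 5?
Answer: (36 + √94)²/4 ≈ 522.02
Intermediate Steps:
T(A) = -2 + A
s(C) = -1 + C/2 (s(C) = (-2 + C)/2 = (-2 + C)*(½) = -1 + C/2)
(9*2 + √(g² + s(-1)))² = (9*2 + √(5² + (-1 + (½)*(-1))))² = (18 + √(25 + (-1 - ½)))² = (18 + √(25 - 3/2))² = (18 + √(47/2))² = (18 + √94/2)²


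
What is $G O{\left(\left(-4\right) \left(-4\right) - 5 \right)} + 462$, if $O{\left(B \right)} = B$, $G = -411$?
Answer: $-4059$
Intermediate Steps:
$G O{\left(\left(-4\right) \left(-4\right) - 5 \right)} + 462 = - 411 \left(\left(-4\right) \left(-4\right) - 5\right) + 462 = - 411 \left(16 - 5\right) + 462 = \left(-411\right) 11 + 462 = -4521 + 462 = -4059$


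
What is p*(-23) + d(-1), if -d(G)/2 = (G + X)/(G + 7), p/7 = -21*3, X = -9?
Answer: 30439/3 ≈ 10146.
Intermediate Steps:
p = -441 (p = 7*(-21*3) = 7*(-63) = -441)
d(G) = -2*(-9 + G)/(7 + G) (d(G) = -2*(G - 9)/(G + 7) = -2*(-9 + G)/(7 + G))
p*(-23) + d(-1) = -441*(-23) + 2*(9 - 1*(-1))/(7 - 1) = 10143 + 2*(9 + 1)/6 = 10143 + 2*(⅙)*10 = 10143 + 10/3 = 30439/3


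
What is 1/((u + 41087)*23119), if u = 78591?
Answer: 1/2766835682 ≈ 3.6142e-10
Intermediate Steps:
1/((u + 41087)*23119) = 1/((78591 + 41087)*23119) = (1/23119)/119678 = (1/119678)*(1/23119) = 1/2766835682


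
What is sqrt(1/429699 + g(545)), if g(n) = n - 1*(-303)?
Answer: sqrt(156575763979347)/429699 ≈ 29.120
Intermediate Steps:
g(n) = 303 + n (g(n) = n + 303 = 303 + n)
sqrt(1/429699 + g(545)) = sqrt(1/429699 + (303 + 545)) = sqrt(1/429699 + 848) = sqrt(364384753/429699) = sqrt(156575763979347)/429699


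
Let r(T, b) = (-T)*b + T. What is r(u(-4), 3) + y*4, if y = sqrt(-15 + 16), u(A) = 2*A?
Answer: 20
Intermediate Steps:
y = 1 (y = sqrt(1) = 1)
r(T, b) = T - T*b (r(T, b) = -T*b + T = T - T*b)
r(u(-4), 3) + y*4 = (2*(-4))*(1 - 1*3) + 1*4 = -8*(1 - 3) + 4 = -8*(-2) + 4 = 16 + 4 = 20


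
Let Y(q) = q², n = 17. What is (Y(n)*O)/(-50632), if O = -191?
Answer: 55199/50632 ≈ 1.0902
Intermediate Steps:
(Y(n)*O)/(-50632) = (17²*(-191))/(-50632) = (289*(-191))*(-1/50632) = -55199*(-1/50632) = 55199/50632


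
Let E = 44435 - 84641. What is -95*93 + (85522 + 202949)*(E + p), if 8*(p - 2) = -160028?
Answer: -34736253135/2 ≈ -1.7368e+10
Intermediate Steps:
p = -40003/2 (p = 2 + (1/8)*(-160028) = 2 - 40007/2 = -40003/2 ≈ -20002.)
E = -40206
-95*93 + (85522 + 202949)*(E + p) = -95*93 + (85522 + 202949)*(-40206 - 40003/2) = -8835 + 288471*(-120415/2) = -8835 - 34736235465/2 = -34736253135/2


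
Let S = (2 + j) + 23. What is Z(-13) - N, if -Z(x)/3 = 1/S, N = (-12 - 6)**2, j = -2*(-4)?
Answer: -3565/11 ≈ -324.09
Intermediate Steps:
j = 8
N = 324 (N = (-18)**2 = 324)
S = 33 (S = (2 + 8) + 23 = 10 + 23 = 33)
Z(x) = -1/11 (Z(x) = -3/33 = -3*1/33 = -1/11)
Z(-13) - N = -1/11 - 1*324 = -1/11 - 324 = -3565/11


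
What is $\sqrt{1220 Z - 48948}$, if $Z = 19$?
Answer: $2 i \sqrt{6442} \approx 160.52 i$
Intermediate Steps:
$\sqrt{1220 Z - 48948} = \sqrt{1220 \cdot 19 - 48948} = \sqrt{23180 - 48948} = \sqrt{-25768} = 2 i \sqrt{6442}$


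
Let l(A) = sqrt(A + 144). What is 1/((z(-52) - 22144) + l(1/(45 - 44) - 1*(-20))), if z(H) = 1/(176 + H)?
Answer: -22699068/502647809599 - 15376*sqrt(165)/7539717143985 ≈ -4.5185e-5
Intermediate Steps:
l(A) = sqrt(144 + A)
1/((z(-52) - 22144) + l(1/(45 - 44) - 1*(-20))) = 1/((1/(176 - 52) - 22144) + sqrt(144 + (1/(45 - 44) - 1*(-20)))) = 1/((1/124 - 22144) + sqrt(144 + (1/1 + 20))) = 1/((1/124 - 22144) + sqrt(144 + (1 + 20))) = 1/(-2745855/124 + sqrt(144 + 21)) = 1/(-2745855/124 + sqrt(165))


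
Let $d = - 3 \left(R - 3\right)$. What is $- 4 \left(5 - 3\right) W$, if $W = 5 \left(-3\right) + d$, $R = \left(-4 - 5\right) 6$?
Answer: $-1248$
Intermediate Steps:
$R = -54$ ($R = \left(-9\right) 6 = -54$)
$d = 171$ ($d = - 3 \left(-54 - 3\right) = \left(-3\right) \left(-57\right) = 171$)
$W = 156$ ($W = 5 \left(-3\right) + 171 = -15 + 171 = 156$)
$- 4 \left(5 - 3\right) W = - 4 \left(5 - 3\right) 156 = \left(-4\right) 2 \cdot 156 = \left(-8\right) 156 = -1248$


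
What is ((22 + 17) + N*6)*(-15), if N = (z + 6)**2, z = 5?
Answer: -11475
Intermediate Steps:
N = 121 (N = (5 + 6)**2 = 11**2 = 121)
((22 + 17) + N*6)*(-15) = ((22 + 17) + 121*6)*(-15) = (39 + 726)*(-15) = 765*(-15) = -11475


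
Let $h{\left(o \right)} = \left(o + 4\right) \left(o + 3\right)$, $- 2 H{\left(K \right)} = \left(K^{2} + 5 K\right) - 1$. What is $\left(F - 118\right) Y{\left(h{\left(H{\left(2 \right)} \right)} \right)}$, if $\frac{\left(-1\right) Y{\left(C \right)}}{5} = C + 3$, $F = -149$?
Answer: $\frac{62745}{4} \approx 15686.0$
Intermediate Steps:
$H{\left(K \right)} = \frac{1}{2} - \frac{5 K}{2} - \frac{K^{2}}{2}$ ($H{\left(K \right)} = - \frac{\left(K^{2} + 5 K\right) - 1}{2} = - \frac{-1 + K^{2} + 5 K}{2} = \frac{1}{2} - \frac{5 K}{2} - \frac{K^{2}}{2}$)
$h{\left(o \right)} = \left(3 + o\right) \left(4 + o\right)$ ($h{\left(o \right)} = \left(4 + o\right) \left(3 + o\right) = \left(3 + o\right) \left(4 + o\right)$)
$Y{\left(C \right)} = -15 - 5 C$ ($Y{\left(C \right)} = - 5 \left(C + 3\right) = - 5 \left(3 + C\right) = -15 - 5 C$)
$\left(F - 118\right) Y{\left(h{\left(H{\left(2 \right)} \right)} \right)} = \left(-149 - 118\right) \left(-15 - 5 \left(12 + \left(\frac{1}{2} - 5 - \frac{2^{2}}{2}\right)^{2} + 7 \left(\frac{1}{2} - 5 - \frac{2^{2}}{2}\right)\right)\right) = - 267 \left(-15 - 5 \left(12 + \left(\frac{1}{2} - 5 - 2\right)^{2} + 7 \left(\frac{1}{2} - 5 - 2\right)\right)\right) = - 267 \left(-15 - 5 \left(12 + \left(- \frac{13}{2}\right)^{2} + 7 \left(- \frac{13}{2}\right)\right)\right) = - 267 \left(-15 - 5 \left(12 + \frac{169}{4} - \frac{91}{2}\right)\right) = - 267 \left(-15 - \frac{175}{4}\right) = \left(-267\right) \left(- \frac{235}{4}\right) = \frac{62745}{4}$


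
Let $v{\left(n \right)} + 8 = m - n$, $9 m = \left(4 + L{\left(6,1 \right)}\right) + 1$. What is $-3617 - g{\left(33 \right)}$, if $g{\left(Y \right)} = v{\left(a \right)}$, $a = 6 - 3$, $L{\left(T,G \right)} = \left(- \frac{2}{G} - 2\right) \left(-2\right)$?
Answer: $- \frac{32467}{9} \approx -3607.4$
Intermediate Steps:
$L{\left(T,G \right)} = 4 + \frac{4}{G}$ ($L{\left(T,G \right)} = \left(-2 - \frac{2}{G}\right) \left(-2\right) = 4 + \frac{4}{G}$)
$m = \frac{13}{9}$ ($m = \frac{\left(4 + \left(4 + \frac{4}{1}\right)\right) + 1}{9} = \frac{\left(4 + \left(4 + 4 \cdot 1\right)\right) + 1}{9} = \frac{\left(4 + \left(4 + 4\right)\right) + 1}{9} = \frac{\left(4 + 8\right) + 1}{9} = \frac{12 + 1}{9} = \frac{1}{9} \cdot 13 = \frac{13}{9} \approx 1.4444$)
$a = 3$
$v{\left(n \right)} = - \frac{59}{9} - n$ ($v{\left(n \right)} = -8 - \left(- \frac{13}{9} + n\right) = - \frac{59}{9} - n$)
$g{\left(Y \right)} = - \frac{86}{9}$ ($g{\left(Y \right)} = - \frac{59}{9} - 3 = - \frac{86}{9}$)
$-3617 - g{\left(33 \right)} = -3617 - - \frac{86}{9} = -3617 + \frac{86}{9} = - \frac{32467}{9}$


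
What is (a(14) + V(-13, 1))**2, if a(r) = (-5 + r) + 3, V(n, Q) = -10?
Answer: 4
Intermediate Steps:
a(r) = -2 + r
(a(14) + V(-13, 1))**2 = ((-2 + 14) - 10)**2 = (12 - 10)**2 = 2**2 = 4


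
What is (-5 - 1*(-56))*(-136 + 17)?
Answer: -6069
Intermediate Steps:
(-5 - 1*(-56))*(-136 + 17) = (-5 + 56)*(-119) = 51*(-119) = -6069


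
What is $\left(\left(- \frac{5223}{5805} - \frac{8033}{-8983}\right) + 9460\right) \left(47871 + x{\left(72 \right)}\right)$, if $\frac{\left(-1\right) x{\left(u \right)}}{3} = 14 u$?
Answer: $\frac{819377700258216}{1931345} \approx 4.2425 \cdot 10^{8}$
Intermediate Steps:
$x{\left(u \right)} = - 42 u$ ($x{\left(u \right)} = - 3 \cdot 14 u = - 42 u$)
$\left(\left(- \frac{5223}{5805} - \frac{8033}{-8983}\right) + 9460\right) \left(47871 + x{\left(72 \right)}\right) = \left(\left(- \frac{5223}{5805} - \frac{8033}{-8983}\right) + 9460\right) \left(47871 - 3024\right) = \left(\left(\left(-5223\right) \frac{1}{5805} - - \frac{8033}{8983}\right) + 9460\right) \left(47871 - 3024\right) = \left(\left(- \frac{1741}{1935} + \frac{8033}{8983}\right) + 9460\right) 44847 = \left(- \frac{95548}{17382105} + 9460\right) 44847 = \frac{164434617752}{17382105} \cdot 44847 = \frac{819377700258216}{1931345}$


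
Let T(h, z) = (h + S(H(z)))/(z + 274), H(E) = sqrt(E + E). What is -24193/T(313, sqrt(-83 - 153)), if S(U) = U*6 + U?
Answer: -24193*(274 + 2*I*sqrt(59))/(313 + 14*59**(1/4)*sqrt(I)) ≈ -19434.0 + 474.46*I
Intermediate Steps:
H(E) = sqrt(2)*sqrt(E) (H(E) = sqrt(2*E) = sqrt(2)*sqrt(E))
S(U) = 7*U (S(U) = 6*U + U = 7*U)
T(h, z) = (h + 7*sqrt(2)*sqrt(z))/(274 + z) (T(h, z) = (h + 7*(sqrt(2)*sqrt(z)))/(z + 274) = (h + 7*sqrt(2)*sqrt(z))/(274 + z))
-24193/T(313, sqrt(-83 - 153)) = -24193*(274 + sqrt(-83 - 153))/(313 + 7*sqrt(2)*sqrt(sqrt(-83 - 153))) = -24193*(274 + sqrt(-236))/(313 + 7*sqrt(2)*sqrt(sqrt(-236))) = -24193*(274 + 2*I*sqrt(59))/(313 + 7*sqrt(2)*sqrt(2*I*sqrt(59))) = -24193*(274 + 2*I*sqrt(59))/(313 + 7*sqrt(2)*(sqrt(2)*59**(1/4)*sqrt(I))) = -24193*(274 + 2*I*sqrt(59))/(313 + 14*59**(1/4)*sqrt(I))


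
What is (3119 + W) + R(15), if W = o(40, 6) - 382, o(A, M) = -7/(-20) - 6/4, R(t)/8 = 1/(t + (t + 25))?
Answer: 601919/220 ≈ 2736.0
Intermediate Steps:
R(t) = 8/(25 + 2*t) (R(t) = 8/(t + (t + 25)) = 8/(t + (25 + t)) = 8/(25 + 2*t))
o(A, M) = -23/20 (o(A, M) = -7*(-1/20) - 6*¼ = 7/20 - 3/2 = -23/20)
W = -7663/20 (W = -23/20 - 382 = -7663/20 ≈ -383.15)
(3119 + W) + R(15) = (3119 - 7663/20) + 8/(25 + 2*15) = 54717/20 + 8/(25 + 30) = 54717/20 + 8/55 = 601919/220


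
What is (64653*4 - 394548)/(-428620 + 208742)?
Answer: 67968/109939 ≈ 0.61823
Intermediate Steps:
(64653*4 - 394548)/(-428620 + 208742) = (258612 - 394548)/(-219878) = -135936*(-1/219878) = 67968/109939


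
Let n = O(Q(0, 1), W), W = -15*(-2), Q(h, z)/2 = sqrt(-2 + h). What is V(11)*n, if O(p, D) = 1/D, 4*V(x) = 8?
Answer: 1/15 ≈ 0.066667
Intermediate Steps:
V(x) = 2 (V(x) = (1/4)*8 = 2)
Q(h, z) = 2*sqrt(-2 + h)
W = 30
n = 1/30 ≈ 0.033333
V(11)*n = 2*(1/30) = 1/15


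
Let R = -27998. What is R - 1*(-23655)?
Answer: -4343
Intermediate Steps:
R - 1*(-23655) = -27998 - 1*(-23655) = -27998 + 23655 = -4343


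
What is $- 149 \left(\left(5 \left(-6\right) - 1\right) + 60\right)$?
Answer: $-4321$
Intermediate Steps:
$- 149 \left(\left(5 \left(-6\right) - 1\right) + 60\right) = - 149 \left(\left(-30 - 1\right) + 60\right) = - 149 \left(-31 + 60\right) = \left(-149\right) 29 = -4321$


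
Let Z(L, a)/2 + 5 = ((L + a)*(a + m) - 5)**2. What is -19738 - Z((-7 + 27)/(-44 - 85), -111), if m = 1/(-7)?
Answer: -248715813599810/815409 ≈ -3.0502e+8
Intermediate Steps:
m = -1/7 ≈ -0.14286
Z(L, a) = -10 + 2*(-5 + (-1/7 + a)*(L + a))**2 (Z(L, a) = -10 + 2*((L + a)*(a - 1/7) - 5)**2 = -10 + 2*((L + a)*(-1/7 + a) - 5)**2 = -10 + 2*((-1/7 + a)*(L + a) - 5)**2 = -10 + 2*(-5 + (-1/7 + a)*(L + a))**2)
-19738 - Z((-7 + 27)/(-44 - 85), -111) = -19738 - (-10 + 2*(-35 - (-7 + 27)/(-44 - 85) - 1*(-111) + 7*(-111)**2 + 7*((-7 + 27)/(-44 - 85))*(-111))**2/49) = -19738 - (-10 + 2*(-35 - 20/(-129) + 111 + 7*12321 + 7*(20/(-129))*(-111))**2/49) = -19738 - (-10 + 2*(-35 - 20*(-1)/129 + 111 + 86247 + 7*(20*(-1/129))*(-111))**2/49) = -19738 - (-10 + 2*(-35 - 1*(-20/129) + 111 + 86247 + 7*(-20/129)*(-111))**2/49) = -19738 - (-10 + 2*(-35 + 20/129 + 111 + 86247 + 5180/43)**2/49) = -19738 - (-10 + 2*(11151227/129)**2/49) = -19738 - (-10 + (2/49)*(124349863605529/16641)) = -19738 - (-10 + 248699727211058/815409) = -19738 - 1*248699719056968/815409 = -19738 - 248699719056968/815409 = -248715813599810/815409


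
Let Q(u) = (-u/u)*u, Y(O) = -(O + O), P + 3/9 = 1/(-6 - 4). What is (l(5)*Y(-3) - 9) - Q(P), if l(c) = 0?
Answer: -283/30 ≈ -9.4333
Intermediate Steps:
P = -13/30 (P = -⅓ + 1/(-6 - 4) = -⅓ + 1/(-10) = -⅓ - ⅒ = -13/30 ≈ -0.43333)
Y(O) = -2*O
Q(u) = -u (Q(u) = (-1*1)*u = -u)
(l(5)*Y(-3) - 9) - Q(P) = (0*(-2*(-3)) - 9) - (-1)*(-13)/30 = (0*6 - 9) - 1*13/30 = (0 - 9) - 13/30 = -9 - 13/30 = -283/30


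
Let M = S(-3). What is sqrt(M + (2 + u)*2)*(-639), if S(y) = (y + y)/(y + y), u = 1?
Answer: -639*sqrt(7) ≈ -1690.6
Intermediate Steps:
S(y) = 1 (S(y) = (2*y)/((2*y)) = (2*y)*(1/(2*y)) = 1)
M = 1
sqrt(M + (2 + u)*2)*(-639) = sqrt(1 + (2 + 1)*2)*(-639) = sqrt(1 + 3*2)*(-639) = sqrt(1 + 6)*(-639) = sqrt(7)*(-639) = -639*sqrt(7)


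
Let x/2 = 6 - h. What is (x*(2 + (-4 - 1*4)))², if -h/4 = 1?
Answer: 14400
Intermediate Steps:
h = -4 (h = -4*1 = -4)
x = 20 (x = 2*(6 - 1*(-4)) = 2*(6 + 4) = 2*10 = 20)
(x*(2 + (-4 - 1*4)))² = (20*(2 + (-4 - 1*4)))² = (20*(2 + (-4 - 4)))² = (20*(2 - 8))² = (20*(-6))² = (-120)² = 14400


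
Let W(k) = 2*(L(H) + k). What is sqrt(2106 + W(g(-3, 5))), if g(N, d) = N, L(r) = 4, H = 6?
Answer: 2*sqrt(527) ≈ 45.913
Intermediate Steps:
W(k) = 8 + 2*k (W(k) = 2*(4 + k) = 8 + 2*k)
sqrt(2106 + W(g(-3, 5))) = sqrt(2106 + (8 + 2*(-3))) = sqrt(2106 + (8 - 6)) = sqrt(2106 + 2) = sqrt(2108) = 2*sqrt(527)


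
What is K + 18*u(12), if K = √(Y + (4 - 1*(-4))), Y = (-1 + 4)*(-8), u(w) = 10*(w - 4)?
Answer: 1440 + 4*I ≈ 1440.0 + 4.0*I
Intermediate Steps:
u(w) = -40 + 10*w (u(w) = 10*(-4 + w) = -40 + 10*w)
Y = -24 (Y = 3*(-8) = -24)
K = 4*I (K = √(-24 + (4 - 1*(-4))) = √(-24 + (4 + 4)) = √(-24 + 8) = √(-16) = 4*I ≈ 4.0*I)
K + 18*u(12) = 4*I + 18*(-40 + 10*12) = 4*I + 18*(-40 + 120) = 4*I + 18*80 = 4*I + 1440 = 1440 + 4*I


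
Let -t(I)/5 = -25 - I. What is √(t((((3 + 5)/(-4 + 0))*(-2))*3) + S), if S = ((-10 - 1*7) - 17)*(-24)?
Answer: √1001 ≈ 31.639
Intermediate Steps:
t(I) = 125 + 5*I (t(I) = -5*(-25 - I) = 125 + 5*I)
S = 816 (S = ((-10 - 7) - 17)*(-24) = (-17 - 17)*(-24) = -34*(-24) = 816)
√(t((((3 + 5)/(-4 + 0))*(-2))*3) + S) = √((125 + 5*((((3 + 5)/(-4 + 0))*(-2))*3)) + 816) = √((125 + 5*(((8/(-4))*(-2))*3)) + 816) = √((125 + 5*(((8*(-¼))*(-2))*3)) + 816) = √((125 + 5*(-2*(-2)*3)) + 816) = √((125 + 5*(4*3)) + 816) = √((125 + 5*12) + 816) = √((125 + 60) + 816) = √(185 + 816) = √1001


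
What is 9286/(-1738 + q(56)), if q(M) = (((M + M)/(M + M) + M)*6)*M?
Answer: 4643/8707 ≈ 0.53325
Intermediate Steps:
q(M) = M*(6 + 6*M) (q(M) = (((2*M)/((2*M)) + M)*6)*M = (((2*M)*(1/(2*M)) + M)*6)*M = ((1 + M)*6)*M = (6 + 6*M)*M = M*(6 + 6*M))
9286/(-1738 + q(56)) = 9286/(-1738 + 6*56*(1 + 56)) = 9286/(-1738 + 6*56*57) = 9286/(-1738 + 19152) = 9286/17414 = 9286*(1/17414) = 4643/8707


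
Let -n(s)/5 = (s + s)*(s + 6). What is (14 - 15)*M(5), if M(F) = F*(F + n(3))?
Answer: 1325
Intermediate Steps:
n(s) = -10*s*(6 + s) (n(s) = -5*(s + s)*(s + 6) = -5*2*s*(6 + s) = -10*s*(6 + s))
M(F) = F*(-270 + F) (M(F) = F*(F - 10*3*(6 + 3)) = F*(F - 10*3*9) = F*(F - 270) = F*(-270 + F))
(14 - 15)*M(5) = (14 - 15)*(5*(-270 + 5)) = -5*(-265) = -1*(-1325) = 1325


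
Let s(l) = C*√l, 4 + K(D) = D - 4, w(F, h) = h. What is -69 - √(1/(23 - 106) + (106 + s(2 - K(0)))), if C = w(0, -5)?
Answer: -69 - √(730151 - 34445*√10)/83 ≈ -78.496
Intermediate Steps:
C = -5
K(D) = -8 + D (K(D) = -4 + (D - 4) = -4 + (-4 + D) = -8 + D)
s(l) = -5*√l
-69 - √(1/(23 - 106) + (106 + s(2 - K(0)))) = -69 - √(1/(23 - 106) + (106 - 5*√(2 - (-8 + 0)))) = -69 - √(1/(-83) + (106 - 5*√(2 - 1*(-8)))) = -69 - √(-1/83 + (106 - 5*√(2 + 8))) = -69 - √(-1/83 + (106 - 5*√10)) = -69 - √(8797/83 - 5*√10)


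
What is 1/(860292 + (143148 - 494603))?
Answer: 1/508837 ≈ 1.9653e-6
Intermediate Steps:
1/(860292 + (143148 - 494603)) = 1/(860292 - 351455) = 1/508837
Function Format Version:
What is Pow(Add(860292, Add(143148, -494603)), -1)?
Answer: Rational(1, 508837) ≈ 1.9653e-6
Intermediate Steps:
Pow(Add(860292, Add(143148, -494603)), -1) = Pow(Add(860292, -351455), -1) = Pow(508837, -1) = Rational(1, 508837)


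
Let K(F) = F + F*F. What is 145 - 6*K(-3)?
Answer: 109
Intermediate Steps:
K(F) = F + F**2
145 - 6*K(-3) = 145 - (-18)*(1 - 3) = 145 - (-18)*(-2) = 145 - 6*6 = 145 - 36 = 109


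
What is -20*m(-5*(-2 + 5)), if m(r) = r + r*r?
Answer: -4200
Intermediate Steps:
m(r) = r + r²
-20*m(-5*(-2 + 5)) = -20*(-5*(-2 + 5))*(1 - 5*(-2 + 5)) = -20*(-5*3)*(1 - 5*3) = -(-300)*(1 - 15) = -(-300)*(-14) = -20*210 = -4200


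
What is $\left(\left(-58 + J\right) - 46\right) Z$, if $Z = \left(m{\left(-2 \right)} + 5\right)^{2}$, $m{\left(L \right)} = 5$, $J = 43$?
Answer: $-6100$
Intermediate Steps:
$Z = 100$ ($Z = \left(5 + 5\right)^{2} = 10^{2} = 100$)
$\left(\left(-58 + J\right) - 46\right) Z = \left(\left(-58 + 43\right) - 46\right) 100 = \left(-15 - 46\right) 100 = \left(-61\right) 100 = -6100$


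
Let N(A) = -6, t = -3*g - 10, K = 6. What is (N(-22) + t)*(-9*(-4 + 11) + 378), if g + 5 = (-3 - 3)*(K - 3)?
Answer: 16695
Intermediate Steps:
g = -23 (g = -5 + (-3 - 3)*(6 - 3) = -5 - 6*3 = -5 - 18 = -23)
t = 59 (t = -3*(-23) - 10 = 69 - 10 = 59)
(N(-22) + t)*(-9*(-4 + 11) + 378) = (-6 + 59)*(-9*(-4 + 11) + 378) = 53*(-9*7 + 378) = 53*(-63 + 378) = 53*315 = 16695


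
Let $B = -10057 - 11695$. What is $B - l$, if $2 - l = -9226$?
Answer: $-30980$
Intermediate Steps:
$l = 9228$ ($l = 2 - -9226 = 2 + 9226 = 9228$)
$B = -21752$
$B - l = -21752 - 9228 = -30980$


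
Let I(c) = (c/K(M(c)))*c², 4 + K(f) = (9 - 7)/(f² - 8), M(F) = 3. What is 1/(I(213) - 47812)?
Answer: -2/9759221 ≈ -2.0493e-7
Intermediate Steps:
K(f) = -4 + 2/(-8 + f²) (K(f) = -4 + (9 - 7)/(f² - 8) = -4 + 2/(-8 + f²))
I(c) = -c³/2 (I(c) = (c/((2*(17 - 2*3²)/(-8 + 3²))))*c² = (c/((2*(17 - 2*9)/(-8 + 9))))*c² = (c/((2*(17 - 18)/1)))*c² = (c/((2*1*(-1))))*c² = (c/(-2))*c² = (c*(-½))*c² = (-c/2)*c² = -c³/2)
1/(I(213) - 47812) = 1/(-½*213³ - 47812) = 1/(-½*9663597 - 47812) = 1/(-9663597/2 - 47812) = 1/(-9759221/2) = -2/9759221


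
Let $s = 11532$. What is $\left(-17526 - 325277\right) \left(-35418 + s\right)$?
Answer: $8188192458$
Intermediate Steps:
$\left(-17526 - 325277\right) \left(-35418 + s\right) = \left(-17526 - 325277\right) \left(-35418 + 11532\right) = \left(-342803\right) \left(-23886\right) = 8188192458$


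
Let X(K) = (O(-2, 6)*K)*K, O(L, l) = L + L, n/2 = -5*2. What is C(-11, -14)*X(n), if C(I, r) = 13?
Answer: -20800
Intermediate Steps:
n = -20 (n = 2*(-5*2) = 2*(-10) = -20)
O(L, l) = 2*L
X(K) = -4*K**2 (X(K) = ((2*(-2))*K)*K = (-4*K)*K = -4*K**2)
C(-11, -14)*X(n) = 13*(-4*(-20)**2) = 13*(-4*400) = 13*(-1600) = -20800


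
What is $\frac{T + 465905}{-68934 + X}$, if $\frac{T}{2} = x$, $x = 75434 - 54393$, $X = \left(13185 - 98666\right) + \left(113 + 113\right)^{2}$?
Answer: $- \frac{507987}{103339} \approx -4.9157$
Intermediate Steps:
$X = -34405$ ($X = -85481 + 226^{2} = -85481 + 51076 = -34405$)
$x = 21041$ ($x = 75434 - 54393 = 21041$)
$T = 42082$ ($T = 2 \cdot 21041 = 42082$)
$\frac{T + 465905}{-68934 + X} = \frac{42082 + 465905}{-68934 - 34405} = \frac{507987}{-103339} = 507987 \left(- \frac{1}{103339}\right) = - \frac{507987}{103339}$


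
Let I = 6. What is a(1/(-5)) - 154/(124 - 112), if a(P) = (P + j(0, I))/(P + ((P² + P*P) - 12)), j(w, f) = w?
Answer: -2589/202 ≈ -12.817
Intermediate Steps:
a(P) = P/(-12 + P + 2*P²) (a(P) = (P + 0)/(P + ((P² + P*P) - 12)) = P/(P + ((P² + P²) - 12)) = P/(P + (2*P² - 12)) = P/(P + (-12 + 2*P²)) = P/(-12 + P + 2*P²))
a(1/(-5)) - 154/(124 - 112) = 1/((-5)*(-12 + 1/(-5) + 2*(1/(-5))²)) - 154/(124 - 112) = -1/(5*(-12 - ⅕ + 2*(-⅕)²)) - 154/12 = -1/(5*(-12 - ⅕ + 2*(1/25))) + (1/12)*(-154) = -1/(5*(-12 - ⅕ + 2/25)) - 77/6 = -1/(5*(-303/25)) - 77/6 = -⅕*(-25/303) - 77/6 = 5/303 - 77/6 = -2589/202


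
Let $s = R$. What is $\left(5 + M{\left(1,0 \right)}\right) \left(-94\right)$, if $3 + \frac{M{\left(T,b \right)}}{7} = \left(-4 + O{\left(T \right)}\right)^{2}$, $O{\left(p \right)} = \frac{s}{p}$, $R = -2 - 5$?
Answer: $-78114$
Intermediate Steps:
$R = -7$ ($R = -2 - 5 = -7$)
$s = -7$
$O{\left(p \right)} = - \frac{7}{p}$
$M{\left(T,b \right)} = -21 + 7 \left(-4 - \frac{7}{T}\right)^{2}$
$\left(5 + M{\left(1,0 \right)}\right) \left(-94\right) = \left(5 + \left(91 + 343 \cdot 1^{-2} + \frac{392}{1}\right)\right) \left(-94\right) = \left(5 + \left(91 + 343 \cdot 1 + 392 \cdot 1\right)\right) \left(-94\right) = \left(5 + \left(91 + 343 + 392\right)\right) \left(-94\right) = \left(5 + 826\right) \left(-94\right) = 831 \left(-94\right) = -78114$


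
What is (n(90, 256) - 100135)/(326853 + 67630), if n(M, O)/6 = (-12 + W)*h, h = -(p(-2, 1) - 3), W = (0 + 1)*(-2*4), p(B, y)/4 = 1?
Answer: -100015/394483 ≈ -0.25353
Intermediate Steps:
p(B, y) = 4 (p(B, y) = 4*1 = 4)
W = -8 (W = 1*(-8) = -8)
h = -1 (h = -(4 - 3) = -1*1 = -1)
n(M, O) = 120 (n(M, O) = 6*((-12 - 8)*(-1)) = 6*(-20*(-1)) = 6*20 = 120)
(n(90, 256) - 100135)/(326853 + 67630) = (120 - 100135)/(326853 + 67630) = -100015/394483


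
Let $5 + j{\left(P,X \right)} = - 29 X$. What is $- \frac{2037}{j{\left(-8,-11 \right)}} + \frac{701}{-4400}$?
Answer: $- \frac{4591457}{690800} \approx -6.6466$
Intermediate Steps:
$j{\left(P,X \right)} = -5 - 29 X$
$- \frac{2037}{j{\left(-8,-11 \right)}} + \frac{701}{-4400} = - \frac{2037}{-5 - -319} + \frac{701}{-4400} = - \frac{2037}{-5 + 319} + 701 \left(- \frac{1}{4400}\right) = - \frac{2037}{314} - \frac{701}{4400} = - \frac{4591457}{690800}$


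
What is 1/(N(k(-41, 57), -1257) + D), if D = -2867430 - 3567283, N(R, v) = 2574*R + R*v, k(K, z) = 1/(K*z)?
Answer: -779/5012641866 ≈ -1.5541e-7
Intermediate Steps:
k(K, z) = 1/(K*z)
D = -6434713
1/(N(k(-41, 57), -1257) + D) = 1/((1/(-41*57))*(2574 - 1257) - 6434713) = 1/(-1/41*1/57*1317 - 6434713) = 1/(-1/2337*1317 - 6434713) = 1/(-439/779 - 6434713) = 1/(-5012641866/779) = -779/5012641866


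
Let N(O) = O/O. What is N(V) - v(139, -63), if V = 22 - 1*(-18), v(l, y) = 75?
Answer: -74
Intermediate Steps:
V = 40 (V = 22 + 18 = 40)
N(O) = 1
N(V) - v(139, -63) = 1 - 1*75 = 1 - 75 = -74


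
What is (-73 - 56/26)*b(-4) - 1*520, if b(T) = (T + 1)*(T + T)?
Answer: -30208/13 ≈ -2323.7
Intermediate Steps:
b(T) = 2*T*(1 + T) (b(T) = (1 + T)*(2*T) = 2*T*(1 + T))
(-73 - 56/26)*b(-4) - 1*520 = (-73 - 56/26)*(2*(-4)*(1 - 4)) - 1*520 = (-73 - 56*1/26)*(2*(-4)*(-3)) - 520 = (-73 - 28/13)*24 - 520 = -977/13*24 - 520 = -23448/13 - 520 = -30208/13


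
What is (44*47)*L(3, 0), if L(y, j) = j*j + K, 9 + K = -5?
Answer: -28952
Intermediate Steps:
K = -14 (K = -9 - 5 = -14)
L(y, j) = -14 + j**2 (L(y, j) = j*j - 14 = j**2 - 14 = -14 + j**2)
(44*47)*L(3, 0) = (44*47)*(-14 + 0**2) = 2068*(-14 + 0) = 2068*(-14) = -28952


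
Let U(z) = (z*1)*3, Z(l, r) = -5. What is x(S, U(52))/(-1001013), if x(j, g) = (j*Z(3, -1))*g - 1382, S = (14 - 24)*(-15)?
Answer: 118382/1001013 ≈ 0.11826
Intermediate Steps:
S = 150 (S = -10*(-15) = 150)
U(z) = 3*z (U(z) = z*3 = 3*z)
x(j, g) = -1382 - 5*g*j (x(j, g) = (j*(-5))*g - 1382 = (-5*j)*g - 1382 = -5*g*j - 1382 = -1382 - 5*g*j)
x(S, U(52))/(-1001013) = (-1382 - 5*3*52*150)/(-1001013) = (-1382 - 5*156*150)*(-1/1001013) = (-1382 - 117000)*(-1/1001013) = -118382*(-1/1001013) = 118382/1001013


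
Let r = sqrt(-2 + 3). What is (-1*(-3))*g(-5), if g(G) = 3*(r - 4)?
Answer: -27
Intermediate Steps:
r = 1 (r = sqrt(1) = 1)
g(G) = -9 (g(G) = 3*(1 - 4) = 3*(-3) = -9)
(-1*(-3))*g(-5) = -1*(-3)*(-9) = 3*(-9) = -27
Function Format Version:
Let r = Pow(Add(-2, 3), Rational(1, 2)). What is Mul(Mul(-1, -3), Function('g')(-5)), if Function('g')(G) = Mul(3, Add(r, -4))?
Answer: -27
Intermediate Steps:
r = 1 (r = Pow(1, Rational(1, 2)) = 1)
Function('g')(G) = -9 (Function('g')(G) = Mul(3, Add(1, -4)) = Mul(3, -3) = -9)
Mul(Mul(-1, -3), Function('g')(-5)) = Mul(Mul(-1, -3), -9) = Mul(3, -9) = -27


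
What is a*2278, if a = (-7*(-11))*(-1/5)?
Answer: -175406/5 ≈ -35081.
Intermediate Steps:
a = -77/5 (a = 77*(-1*⅕) = 77*(-⅕) = -77/5 ≈ -15.400)
a*2278 = -77/5*2278 = -175406/5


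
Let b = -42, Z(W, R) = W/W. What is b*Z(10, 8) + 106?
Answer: 64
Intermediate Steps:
Z(W, R) = 1
b*Z(10, 8) + 106 = -42*1 + 106 = -42 + 106 = 64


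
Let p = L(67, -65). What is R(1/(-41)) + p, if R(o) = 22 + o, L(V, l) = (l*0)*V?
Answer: 901/41 ≈ 21.976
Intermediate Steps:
L(V, l) = 0 (L(V, l) = 0*V = 0)
p = 0
R(1/(-41)) + p = (22 + 1/(-41)) + 0 = (22 - 1/41) + 0 = 901/41 + 0 = 901/41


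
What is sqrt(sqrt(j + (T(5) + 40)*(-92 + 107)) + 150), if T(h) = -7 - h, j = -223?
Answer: sqrt(150 + sqrt(197)) ≈ 12.808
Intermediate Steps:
sqrt(sqrt(j + (T(5) + 40)*(-92 + 107)) + 150) = sqrt(sqrt(-223 + ((-7 - 1*5) + 40)*(-92 + 107)) + 150) = sqrt(sqrt(-223 + ((-7 - 5) + 40)*15) + 150) = sqrt(sqrt(-223 + (-12 + 40)*15) + 150) = sqrt(sqrt(-223 + 28*15) + 150) = sqrt(sqrt(-223 + 420) + 150) = sqrt(sqrt(197) + 150) = sqrt(150 + sqrt(197))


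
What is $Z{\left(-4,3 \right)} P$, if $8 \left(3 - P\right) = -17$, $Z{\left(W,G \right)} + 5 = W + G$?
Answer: $- \frac{123}{4} \approx -30.75$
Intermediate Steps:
$Z{\left(W,G \right)} = -5 + G + W$ ($Z{\left(W,G \right)} = -5 + \left(W + G\right) = -5 + \left(G + W\right) = -5 + G + W$)
$P = \frac{41}{8}$ ($P = 3 - - \frac{17}{8} = 3 + \frac{17}{8} = \frac{41}{8} \approx 5.125$)
$Z{\left(-4,3 \right)} P = \left(-5 + 3 - 4\right) \frac{41}{8} = \left(-6\right) \frac{41}{8} = - \frac{123}{4}$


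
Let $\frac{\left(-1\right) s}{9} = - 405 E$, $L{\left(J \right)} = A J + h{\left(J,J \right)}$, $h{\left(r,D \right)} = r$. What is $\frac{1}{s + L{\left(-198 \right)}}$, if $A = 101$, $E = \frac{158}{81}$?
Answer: $- \frac{1}{13086} \approx -7.6418 \cdot 10^{-5}$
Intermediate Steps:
$E = \frac{158}{81}$ ($E = 158 \cdot \frac{1}{81} = \frac{158}{81} \approx 1.9506$)
$L{\left(J \right)} = 102 J$ ($L{\left(J \right)} = 101 J + J = 102 J$)
$s = 7110$ ($s = - 9 \left(\left(-405\right) \frac{158}{81}\right) = \left(-9\right) \left(-790\right) = 7110$)
$\frac{1}{s + L{\left(-198 \right)}} = \frac{1}{7110 + 102 \left(-198\right)} = \frac{1}{7110 - 20196} = \frac{1}{-13086} = - \frac{1}{13086}$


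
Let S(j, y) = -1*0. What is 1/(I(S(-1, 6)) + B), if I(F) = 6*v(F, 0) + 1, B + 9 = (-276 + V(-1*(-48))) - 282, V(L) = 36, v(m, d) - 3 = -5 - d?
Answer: -1/542 ≈ -0.0018450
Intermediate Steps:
v(m, d) = -2 - d (v(m, d) = 3 + (-5 - d) = -2 - d)
S(j, y) = 0
B = -531 (B = -9 + ((-276 + 36) - 282) = -9 + (-240 - 282) = -9 - 522 = -531)
I(F) = -11 (I(F) = 6*(-2 - 1*0) + 1 = 6*(-2 + 0) + 1 = 6*(-2) + 1 = -12 + 1 = -11)
1/(I(S(-1, 6)) + B) = 1/(-11 - 531) = 1/(-542) = -1/542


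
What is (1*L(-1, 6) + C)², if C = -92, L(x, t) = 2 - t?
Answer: 9216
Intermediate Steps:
(1*L(-1, 6) + C)² = (1*(2 - 1*6) - 92)² = (1*(2 - 6) - 92)² = (1*(-4) - 92)² = (-4 - 92)² = (-96)² = 9216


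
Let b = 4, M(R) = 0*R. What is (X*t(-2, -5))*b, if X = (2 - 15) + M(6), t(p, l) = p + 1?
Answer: 52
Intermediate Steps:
M(R) = 0
t(p, l) = 1 + p
X = -13 (X = (2 - 15) + 0 = -13 + 0 = -13)
(X*t(-2, -5))*b = -13*(1 - 2)*4 = -13*(-1)*4 = 13*4 = 52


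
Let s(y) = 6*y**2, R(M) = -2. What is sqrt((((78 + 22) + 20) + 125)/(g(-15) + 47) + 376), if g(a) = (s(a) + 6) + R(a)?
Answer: sqrt(738356421)/1401 ≈ 19.395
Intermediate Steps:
g(a) = 4 + 6*a**2 (g(a) = (6*a**2 + 6) - 2 = (6 + 6*a**2) - 2 = 4 + 6*a**2)
sqrt((((78 + 22) + 20) + 125)/(g(-15) + 47) + 376) = sqrt((((78 + 22) + 20) + 125)/((4 + 6*(-15)**2) + 47) + 376) = sqrt(((100 + 20) + 125)/((4 + 6*225) + 47) + 376) = sqrt((120 + 125)/((4 + 1350) + 47) + 376) = sqrt(245/(1354 + 47) + 376) = sqrt(245/1401 + 376) = sqrt(527021/1401) = sqrt(738356421)/1401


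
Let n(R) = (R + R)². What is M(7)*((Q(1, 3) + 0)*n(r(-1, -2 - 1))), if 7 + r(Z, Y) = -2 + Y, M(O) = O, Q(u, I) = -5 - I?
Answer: -32256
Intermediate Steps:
r(Z, Y) = -9 + Y (r(Z, Y) = -7 + (-2 + Y) = -9 + Y)
n(R) = 4*R² (n(R) = (2*R)² = 4*R²)
M(7)*((Q(1, 3) + 0)*n(r(-1, -2 - 1))) = 7*(((-5 - 1*3) + 0)*(4*(-9 + (-2 - 1))²)) = 7*(((-5 - 3) + 0)*(4*(-9 - 3)²)) = 7*((-8 + 0)*(4*(-12)²)) = 7*(-32*144) = 7*(-8*576) = 7*(-4608) = -32256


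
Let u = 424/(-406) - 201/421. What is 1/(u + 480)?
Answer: 85463/40892185 ≈ 0.0020900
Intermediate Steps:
u = -130055/85463 (u = 424*(-1/406) - 201*1/421 = -212/203 - 201/421 = -130055/85463 ≈ -1.5218)
1/(u + 480) = 1/(-130055/85463 + 480) = 1/(40892185/85463) = 85463/40892185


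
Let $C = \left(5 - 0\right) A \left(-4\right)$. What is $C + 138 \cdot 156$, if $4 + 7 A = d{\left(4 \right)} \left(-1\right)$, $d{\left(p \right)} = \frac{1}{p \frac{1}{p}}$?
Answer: $\frac{150796}{7} \approx 21542.0$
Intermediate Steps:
$d{\left(p \right)} = 1$ ($d{\left(p \right)} = 1^{-1} = 1$)
$A = - \frac{5}{7}$ ($A = - \frac{4}{7} + \frac{1 \left(-1\right)}{7} = - \frac{4}{7} + \frac{1}{7} \left(-1\right) = - \frac{4}{7} - \frac{1}{7} = - \frac{5}{7} \approx -0.71429$)
$C = \frac{100}{7}$ ($C = \left(5 - 0\right) \left(- \frac{5}{7}\right) \left(-4\right) = \left(5 + 0\right) \left(- \frac{5}{7}\right) \left(-4\right) = 5 \left(- \frac{5}{7}\right) \left(-4\right) = \left(- \frac{25}{7}\right) \left(-4\right) = \frac{100}{7} \approx 14.286$)
$C + 138 \cdot 156 = \frac{100}{7} + 138 \cdot 156 = \frac{100}{7} + 21528 = \frac{150796}{7}$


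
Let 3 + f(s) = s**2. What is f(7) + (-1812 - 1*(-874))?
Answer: -892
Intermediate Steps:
f(s) = -3 + s**2
f(7) + (-1812 - 1*(-874)) = (-3 + 7**2) + (-1812 - 1*(-874)) = (-3 + 49) + (-1812 + 874) = 46 - 938 = -892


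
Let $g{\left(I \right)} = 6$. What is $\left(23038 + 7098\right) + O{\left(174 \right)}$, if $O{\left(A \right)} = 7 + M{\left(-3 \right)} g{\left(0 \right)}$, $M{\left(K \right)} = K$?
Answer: $30125$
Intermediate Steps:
$O{\left(A \right)} = -11$ ($O{\left(A \right)} = 7 - 18 = -11$)
$\left(23038 + 7098\right) + O{\left(174 \right)} = \left(23038 + 7098\right) - 11 = 30136 - 11 = 30125$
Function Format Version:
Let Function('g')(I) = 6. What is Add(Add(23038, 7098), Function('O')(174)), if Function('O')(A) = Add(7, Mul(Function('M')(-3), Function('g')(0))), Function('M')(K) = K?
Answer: 30125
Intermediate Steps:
Function('O')(A) = -11 (Function('O')(A) = Add(7, Mul(-3, 6)) = Add(7, -18) = -11)
Add(Add(23038, 7098), Function('O')(174)) = Add(Add(23038, 7098), -11) = Add(30136, -11) = 30125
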